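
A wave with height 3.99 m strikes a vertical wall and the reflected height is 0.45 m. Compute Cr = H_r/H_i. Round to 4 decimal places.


Cr = H_r / H_i
Cr = 0.45 / 3.99
Cr = 0.1128

0.1128


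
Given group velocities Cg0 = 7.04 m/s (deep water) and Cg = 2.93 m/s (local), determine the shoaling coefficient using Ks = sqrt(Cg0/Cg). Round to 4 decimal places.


Ks = sqrt(Cg0 / Cg)
Ks = sqrt(7.04 / 2.93)
Ks = sqrt(2.4027)
Ks = 1.5501

1.5501


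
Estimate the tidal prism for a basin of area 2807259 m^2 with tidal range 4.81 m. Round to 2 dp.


Tidal prism = Area * Tidal range
P = 2807259 * 4.81
P = 13502915.79 m^3

13502915.79


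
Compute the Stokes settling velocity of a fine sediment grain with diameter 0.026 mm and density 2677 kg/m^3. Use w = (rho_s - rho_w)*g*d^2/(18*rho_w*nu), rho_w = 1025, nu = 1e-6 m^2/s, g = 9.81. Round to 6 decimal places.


w = (rho_s - rho_w) * g * d^2 / (18 * rho_w * nu)
d = 0.026 mm = 0.000026 m
rho_s - rho_w = 2677 - 1025 = 1652
Numerator = 1652 * 9.81 * (0.000026)^2 = 0.000010955337
Denominator = 18 * 1025 * 1e-6 = 0.018450
w = 0.000594 m/s

0.000594


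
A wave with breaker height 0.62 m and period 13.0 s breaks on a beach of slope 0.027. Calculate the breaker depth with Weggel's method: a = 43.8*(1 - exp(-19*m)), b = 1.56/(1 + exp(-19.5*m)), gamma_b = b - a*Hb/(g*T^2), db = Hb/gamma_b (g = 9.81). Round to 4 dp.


a = 43.8 * (1 - exp(-19 * m))
exp(-19 * 0.027) = exp(-0.5130) = 0.598697
a = 43.8 * (1 - 0.598697) = 17.577081
b = 1.56 / (1 + exp(-19.5 * m))
exp(-19.5 * 0.027) = exp(-0.5265) = 0.590669
b = 1.56 / (1 + 0.590669) = 0.980720
Hb / (g * T^2) = 0.62 / (9.81 * 13.0^2) = 0.62 / 1657.8900 = 0.00037397
gamma_b = b - a * Hb/(g*T^2) = 0.980720 - 17.577081 * 0.00037397 = 0.974146
db = Hb / gamma_b = 0.62 / 0.974146
db = 0.6365 m

0.6365


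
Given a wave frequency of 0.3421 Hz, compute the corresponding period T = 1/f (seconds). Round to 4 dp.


T = 1 / f
T = 1 / 0.3421
T = 2.9231 s

2.9231


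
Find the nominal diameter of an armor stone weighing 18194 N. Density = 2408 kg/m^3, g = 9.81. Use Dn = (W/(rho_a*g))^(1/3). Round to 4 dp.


V = W / (rho_a * g)
V = 18194 / (2408 * 9.81)
V = 18194 / 23622.48
V = 0.770199 m^3
Dn = V^(1/3) = 0.770199^(1/3)
Dn = 0.9166 m

0.9166


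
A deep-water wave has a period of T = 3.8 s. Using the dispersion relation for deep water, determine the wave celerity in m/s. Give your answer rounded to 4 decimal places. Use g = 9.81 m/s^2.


We use the deep-water celerity formula:
C = g * T / (2 * pi)
C = 9.81 * 3.8 / (2 * 3.14159...)
C = 37.278000 / 6.283185
C = 5.9330 m/s

5.9330


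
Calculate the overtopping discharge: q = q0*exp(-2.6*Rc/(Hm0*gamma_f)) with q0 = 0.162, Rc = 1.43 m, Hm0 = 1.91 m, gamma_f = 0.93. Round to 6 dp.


q = q0 * exp(-2.6 * Rc / (Hm0 * gamma_f))
Exponent = -2.6 * 1.43 / (1.91 * 0.93)
= -2.6 * 1.43 / 1.7763
= -2.093115
exp(-2.093115) = 0.123302
q = 0.162 * 0.123302
q = 0.019975 m^3/s/m

0.019975


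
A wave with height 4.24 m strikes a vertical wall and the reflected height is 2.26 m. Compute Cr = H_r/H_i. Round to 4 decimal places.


Cr = H_r / H_i
Cr = 2.26 / 4.24
Cr = 0.5330

0.5330


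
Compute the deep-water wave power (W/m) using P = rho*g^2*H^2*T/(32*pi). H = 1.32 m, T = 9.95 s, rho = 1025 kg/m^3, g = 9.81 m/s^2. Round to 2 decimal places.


P = rho * g^2 * H^2 * T / (32 * pi)
P = 1025 * 9.81^2 * 1.32^2 * 9.95 / (32 * pi)
P = 1025 * 96.2361 * 1.7424 * 9.95 / 100.53096
P = 17011.12 W/m

17011.12


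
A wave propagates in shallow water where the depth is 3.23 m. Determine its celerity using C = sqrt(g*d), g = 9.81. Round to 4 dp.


Using the shallow-water approximation:
C = sqrt(g * d) = sqrt(9.81 * 3.23)
C = sqrt(31.6863)
C = 5.6291 m/s

5.6291


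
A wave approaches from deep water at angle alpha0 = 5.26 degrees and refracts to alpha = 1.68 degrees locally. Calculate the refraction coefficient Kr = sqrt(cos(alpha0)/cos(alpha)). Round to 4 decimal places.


Kr = sqrt(cos(alpha0) / cos(alpha))
cos(5.26) = 0.995789
cos(1.68) = 0.999570
Kr = sqrt(0.995789 / 0.999570)
Kr = sqrt(0.996217)
Kr = 0.9981

0.9981


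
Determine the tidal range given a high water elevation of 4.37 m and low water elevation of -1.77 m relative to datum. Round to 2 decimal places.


Tidal range = High water - Low water
Tidal range = 4.37 - (-1.77)
Tidal range = 6.14 m

6.14


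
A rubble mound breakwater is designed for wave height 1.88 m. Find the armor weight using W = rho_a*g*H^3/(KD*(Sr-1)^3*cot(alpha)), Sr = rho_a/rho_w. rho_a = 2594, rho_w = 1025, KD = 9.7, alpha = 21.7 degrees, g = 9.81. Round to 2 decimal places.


Sr = rho_a / rho_w = 2594 / 1025 = 2.530732
(Sr - 1) = 1.530732
(Sr - 1)^3 = 3.586718
cot(21.7) = 1 / tan(21.7) = 1 / 0.397948 = 2.512889
Numerator = 2594 * 9.81 * 1.88^3 = 169087.8986
Denominator = 9.7 * 3.586718 * 2.512889 = 87.426336
W = 169087.8986 / 87.426336
W = 1934.06 N

1934.06


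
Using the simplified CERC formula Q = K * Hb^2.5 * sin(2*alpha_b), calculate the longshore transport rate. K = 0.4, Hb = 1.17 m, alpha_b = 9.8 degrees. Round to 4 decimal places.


Q = K * Hb^2.5 * sin(2 * alpha_b)
Hb^2.5 = 1.17^2.5 = 1.480692
sin(2 * 9.8) = sin(19.6) = 0.335452
Q = 0.4 * 1.480692 * 0.335452
Q = 0.1987 m^3/s

0.1987


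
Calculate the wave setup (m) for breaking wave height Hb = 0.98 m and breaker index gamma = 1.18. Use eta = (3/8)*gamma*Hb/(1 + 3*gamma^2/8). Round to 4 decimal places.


eta = (3/8) * gamma * Hb / (1 + 3*gamma^2/8)
Numerator = (3/8) * 1.18 * 0.98 = 0.433650
Denominator = 1 + 3*1.18^2/8 = 1 + 0.522150 = 1.522150
eta = 0.433650 / 1.522150
eta = 0.2849 m

0.2849


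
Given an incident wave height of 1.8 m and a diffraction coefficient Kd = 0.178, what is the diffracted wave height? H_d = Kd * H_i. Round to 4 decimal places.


H_d = Kd * H_i
H_d = 0.178 * 1.8
H_d = 0.3204 m

0.3204


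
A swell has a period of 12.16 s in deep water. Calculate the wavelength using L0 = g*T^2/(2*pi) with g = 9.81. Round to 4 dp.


L0 = g * T^2 / (2 * pi)
L0 = 9.81 * 12.16^2 / (2 * pi)
L0 = 9.81 * 147.8656 / 6.28319
L0 = 1450.5615 / 6.28319
L0 = 230.8640 m

230.8640


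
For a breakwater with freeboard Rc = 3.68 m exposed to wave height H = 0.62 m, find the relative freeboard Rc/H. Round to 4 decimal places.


Relative freeboard = Rc / H
= 3.68 / 0.62
= 5.9355

5.9355


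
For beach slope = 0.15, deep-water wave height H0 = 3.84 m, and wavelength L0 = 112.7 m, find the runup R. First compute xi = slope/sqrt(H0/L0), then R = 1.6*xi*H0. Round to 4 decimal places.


xi = slope / sqrt(H0/L0)
H0/L0 = 3.84/112.7 = 0.034073
sqrt(0.034073) = 0.184588
xi = 0.15 / 0.184588 = 0.812620
R = 1.6 * xi * H0 = 1.6 * 0.812620 * 3.84
R = 4.9927 m

4.9927


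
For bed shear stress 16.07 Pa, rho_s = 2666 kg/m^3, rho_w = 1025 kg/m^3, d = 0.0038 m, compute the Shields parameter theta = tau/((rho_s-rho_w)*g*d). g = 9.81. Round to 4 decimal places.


theta = tau / ((rho_s - rho_w) * g * d)
rho_s - rho_w = 2666 - 1025 = 1641
Denominator = 1641 * 9.81 * 0.0038 = 61.173198
theta = 16.07 / 61.173198
theta = 0.2627

0.2627


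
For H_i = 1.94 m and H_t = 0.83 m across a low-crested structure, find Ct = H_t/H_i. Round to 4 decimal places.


Ct = H_t / H_i
Ct = 0.83 / 1.94
Ct = 0.4278

0.4278


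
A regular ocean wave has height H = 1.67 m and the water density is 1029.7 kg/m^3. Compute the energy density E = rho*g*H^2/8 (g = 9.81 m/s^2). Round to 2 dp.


E = (1/8) * rho * g * H^2
E = (1/8) * 1029.7 * 9.81 * 1.67^2
E = 0.125 * 1029.7 * 9.81 * 2.7889
E = 3521.46 J/m^2

3521.46


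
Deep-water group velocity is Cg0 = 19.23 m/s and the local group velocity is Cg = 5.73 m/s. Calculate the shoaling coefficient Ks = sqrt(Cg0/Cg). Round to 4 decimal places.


Ks = sqrt(Cg0 / Cg)
Ks = sqrt(19.23 / 5.73)
Ks = sqrt(3.3560)
Ks = 1.8319

1.8319


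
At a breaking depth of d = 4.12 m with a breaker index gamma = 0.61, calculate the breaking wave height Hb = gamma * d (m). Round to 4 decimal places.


Hb = gamma * d
Hb = 0.61 * 4.12
Hb = 2.5132 m

2.5132


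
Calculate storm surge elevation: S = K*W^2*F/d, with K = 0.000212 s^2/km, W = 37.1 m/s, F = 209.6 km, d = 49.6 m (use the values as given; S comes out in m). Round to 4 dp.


S = K * W^2 * F / d
W^2 = 37.1^2 = 1376.41
S = 0.000212 * 1376.41 * 209.6 / 49.6
Numerator = 0.000212 * 1376.41 * 209.6 = 61.161054
S = 61.161054 / 49.6 = 1.2331 m

1.2331


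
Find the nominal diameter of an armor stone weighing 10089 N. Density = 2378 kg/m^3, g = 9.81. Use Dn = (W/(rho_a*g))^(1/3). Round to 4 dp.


V = W / (rho_a * g)
V = 10089 / (2378 * 9.81)
V = 10089 / 23328.18
V = 0.432481 m^3
Dn = V^(1/3) = 0.432481^(1/3)
Dn = 0.7562 m

0.7562


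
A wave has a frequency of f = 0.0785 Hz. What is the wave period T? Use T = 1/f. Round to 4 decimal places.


T = 1 / f
T = 1 / 0.0785
T = 12.7389 s

12.7389


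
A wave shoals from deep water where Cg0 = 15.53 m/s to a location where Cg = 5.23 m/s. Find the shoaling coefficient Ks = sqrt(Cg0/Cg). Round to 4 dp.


Ks = sqrt(Cg0 / Cg)
Ks = sqrt(15.53 / 5.23)
Ks = sqrt(2.9694)
Ks = 1.7232

1.7232


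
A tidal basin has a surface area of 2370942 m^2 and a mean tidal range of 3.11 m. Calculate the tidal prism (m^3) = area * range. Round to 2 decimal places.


Tidal prism = Area * Tidal range
P = 2370942 * 3.11
P = 7373629.62 m^3

7373629.62


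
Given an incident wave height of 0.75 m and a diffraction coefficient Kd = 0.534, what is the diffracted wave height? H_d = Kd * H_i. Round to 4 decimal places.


H_d = Kd * H_i
H_d = 0.534 * 0.75
H_d = 0.4005 m

0.4005


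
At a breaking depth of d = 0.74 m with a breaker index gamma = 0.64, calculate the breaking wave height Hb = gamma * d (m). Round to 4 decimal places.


Hb = gamma * d
Hb = 0.64 * 0.74
Hb = 0.4736 m

0.4736


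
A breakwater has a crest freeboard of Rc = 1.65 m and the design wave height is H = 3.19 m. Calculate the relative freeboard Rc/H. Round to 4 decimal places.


Relative freeboard = Rc / H
= 1.65 / 3.19
= 0.5172

0.5172


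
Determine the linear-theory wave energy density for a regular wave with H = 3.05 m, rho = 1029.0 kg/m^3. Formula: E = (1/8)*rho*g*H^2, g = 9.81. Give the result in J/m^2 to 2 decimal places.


E = (1/8) * rho * g * H^2
E = (1/8) * 1029.0 * 9.81 * 3.05^2
E = 0.125 * 1029.0 * 9.81 * 9.3025
E = 11738.00 J/m^2

11738.00


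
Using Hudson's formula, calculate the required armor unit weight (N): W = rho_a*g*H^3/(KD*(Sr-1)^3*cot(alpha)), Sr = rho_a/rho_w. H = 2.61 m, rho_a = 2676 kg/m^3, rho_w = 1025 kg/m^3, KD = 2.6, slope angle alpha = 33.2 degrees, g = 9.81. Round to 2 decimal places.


Sr = rho_a / rho_w = 2676 / 1025 = 2.610732
(Sr - 1) = 1.610732
(Sr - 1)^3 = 4.178974
cot(33.2) = 1 / tan(33.2) = 1 / 0.654382 = 1.528160
Numerator = 2676 * 9.81 * 2.61^3 = 466741.7374
Denominator = 2.6 * 4.178974 * 1.528160 = 16.603967
W = 466741.7374 / 16.603967
W = 28110.26 N

28110.26


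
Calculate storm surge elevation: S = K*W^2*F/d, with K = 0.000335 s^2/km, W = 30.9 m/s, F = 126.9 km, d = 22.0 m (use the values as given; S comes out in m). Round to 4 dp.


S = K * W^2 * F / d
W^2 = 30.9^2 = 954.81
S = 0.000335 * 954.81 * 126.9 / 22.0
Numerator = 0.000335 * 954.81 * 126.9 = 40.590405
S = 40.590405 / 22.0 = 1.8450 m

1.8450


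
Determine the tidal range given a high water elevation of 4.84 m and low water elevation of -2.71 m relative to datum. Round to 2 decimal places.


Tidal range = High water - Low water
Tidal range = 4.84 - (-2.71)
Tidal range = 7.55 m

7.55


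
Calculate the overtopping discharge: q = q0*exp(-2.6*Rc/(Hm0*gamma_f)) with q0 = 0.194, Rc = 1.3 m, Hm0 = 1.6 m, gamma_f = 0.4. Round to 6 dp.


q = q0 * exp(-2.6 * Rc / (Hm0 * gamma_f))
Exponent = -2.6 * 1.3 / (1.6 * 0.4)
= -2.6 * 1.3 / 0.6400
= -5.281250
exp(-5.281250) = 0.005086
q = 0.194 * 0.005086
q = 0.000987 m^3/s/m

0.000987


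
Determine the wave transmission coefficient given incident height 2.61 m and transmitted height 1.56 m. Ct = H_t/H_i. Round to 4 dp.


Ct = H_t / H_i
Ct = 1.56 / 2.61
Ct = 0.5977

0.5977


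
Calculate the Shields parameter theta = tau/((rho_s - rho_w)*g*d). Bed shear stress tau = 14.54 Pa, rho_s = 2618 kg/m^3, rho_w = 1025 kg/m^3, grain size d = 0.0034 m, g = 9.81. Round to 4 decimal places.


theta = tau / ((rho_s - rho_w) * g * d)
rho_s - rho_w = 2618 - 1025 = 1593
Denominator = 1593 * 9.81 * 0.0034 = 53.132922
theta = 14.54 / 53.132922
theta = 0.2737

0.2737


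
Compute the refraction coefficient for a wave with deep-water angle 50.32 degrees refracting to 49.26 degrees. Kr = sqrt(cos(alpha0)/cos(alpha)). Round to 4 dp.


Kr = sqrt(cos(alpha0) / cos(alpha))
cos(50.32) = 0.638499
cos(49.26) = 0.652628
Kr = sqrt(0.638499 / 0.652628)
Kr = sqrt(0.978352)
Kr = 0.9891

0.9891


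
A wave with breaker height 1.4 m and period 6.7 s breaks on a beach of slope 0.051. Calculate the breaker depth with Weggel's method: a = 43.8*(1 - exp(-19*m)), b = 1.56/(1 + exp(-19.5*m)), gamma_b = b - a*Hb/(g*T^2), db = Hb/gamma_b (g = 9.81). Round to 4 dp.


a = 43.8 * (1 - exp(-19 * m))
exp(-19 * 0.051) = exp(-0.9690) = 0.379462
a = 43.8 * (1 - 0.379462) = 27.179551
b = 1.56 / (1 + exp(-19.5 * m))
exp(-19.5 * 0.051) = exp(-0.9945) = 0.369908
b = 1.56 / (1 + 0.369908) = 1.138762
Hb / (g * T^2) = 1.4 / (9.81 * 6.7^2) = 1.4 / 440.3709 = 0.00317914
gamma_b = b - a * Hb/(g*T^2) = 1.138762 - 27.179551 * 0.00317914 = 1.052355
db = Hb / gamma_b = 1.4 / 1.052355
db = 1.3303 m

1.3303


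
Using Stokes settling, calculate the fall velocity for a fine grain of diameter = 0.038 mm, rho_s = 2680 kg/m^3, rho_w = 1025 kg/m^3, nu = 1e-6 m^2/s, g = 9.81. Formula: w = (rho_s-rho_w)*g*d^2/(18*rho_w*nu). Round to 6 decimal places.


w = (rho_s - rho_w) * g * d^2 / (18 * rho_w * nu)
d = 0.038 mm = 0.000038 m
rho_s - rho_w = 2680 - 1025 = 1655
Numerator = 1655 * 9.81 * (0.000038)^2 = 0.000023444134
Denominator = 18 * 1025 * 1e-6 = 0.018450
w = 0.001271 m/s

0.001271


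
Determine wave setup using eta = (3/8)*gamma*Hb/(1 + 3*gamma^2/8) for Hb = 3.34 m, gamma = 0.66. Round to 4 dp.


eta = (3/8) * gamma * Hb / (1 + 3*gamma^2/8)
Numerator = (3/8) * 0.66 * 3.34 = 0.826650
Denominator = 1 + 3*0.66^2/8 = 1 + 0.163350 = 1.163350
eta = 0.826650 / 1.163350
eta = 0.7106 m

0.7106


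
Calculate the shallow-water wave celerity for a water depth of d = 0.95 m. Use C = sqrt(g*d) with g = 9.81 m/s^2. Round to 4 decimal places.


Using the shallow-water approximation:
C = sqrt(g * d) = sqrt(9.81 * 0.95)
C = sqrt(9.3195)
C = 3.0528 m/s

3.0528


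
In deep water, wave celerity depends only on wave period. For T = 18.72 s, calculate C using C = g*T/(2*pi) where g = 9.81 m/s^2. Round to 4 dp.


We use the deep-water celerity formula:
C = g * T / (2 * pi)
C = 9.81 * 18.72 / (2 * 3.14159...)
C = 183.643200 / 6.283185
C = 29.2277 m/s

29.2277


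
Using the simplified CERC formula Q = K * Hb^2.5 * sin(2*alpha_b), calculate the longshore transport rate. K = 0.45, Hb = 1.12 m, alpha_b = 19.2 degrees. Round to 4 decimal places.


Q = K * Hb^2.5 * sin(2 * alpha_b)
Hb^2.5 = 1.12^2.5 = 1.327532
sin(2 * 19.2) = sin(38.4) = 0.621148
Q = 0.45 * 1.327532 * 0.621148
Q = 0.3711 m^3/s

0.3711


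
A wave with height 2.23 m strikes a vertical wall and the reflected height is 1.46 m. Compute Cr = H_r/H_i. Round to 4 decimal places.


Cr = H_r / H_i
Cr = 1.46 / 2.23
Cr = 0.6547

0.6547


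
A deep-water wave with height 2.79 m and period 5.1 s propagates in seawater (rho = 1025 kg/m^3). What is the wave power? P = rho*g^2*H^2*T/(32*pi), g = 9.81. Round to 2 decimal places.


P = rho * g^2 * H^2 * T / (32 * pi)
P = 1025 * 9.81^2 * 2.79^2 * 5.1 / (32 * pi)
P = 1025 * 96.2361 * 7.7841 * 5.1 / 100.53096
P = 38952.97 W/m

38952.97


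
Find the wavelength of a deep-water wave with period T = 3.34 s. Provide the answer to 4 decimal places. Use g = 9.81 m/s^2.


L0 = g * T^2 / (2 * pi)
L0 = 9.81 * 3.34^2 / (2 * pi)
L0 = 9.81 * 11.1556 / 6.28319
L0 = 109.4364 / 6.28319
L0 = 17.4173 m

17.4173


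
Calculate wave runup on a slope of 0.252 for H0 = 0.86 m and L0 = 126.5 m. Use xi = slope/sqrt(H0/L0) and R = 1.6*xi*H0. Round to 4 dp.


xi = slope / sqrt(H0/L0)
H0/L0 = 0.86/126.5 = 0.006798
sqrt(0.006798) = 0.082453
xi = 0.252 / 0.082453 = 3.056304
R = 1.6 * xi * H0 = 1.6 * 3.056304 * 0.86
R = 4.2055 m

4.2055


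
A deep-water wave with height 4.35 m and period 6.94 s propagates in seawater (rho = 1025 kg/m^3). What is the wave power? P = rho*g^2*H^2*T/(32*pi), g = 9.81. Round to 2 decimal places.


P = rho * g^2 * H^2 * T / (32 * pi)
P = 1025 * 9.81^2 * 4.35^2 * 6.94 / (32 * pi)
P = 1025 * 96.2361 * 18.9225 * 6.94 / 100.53096
P = 128854.63 W/m

128854.63


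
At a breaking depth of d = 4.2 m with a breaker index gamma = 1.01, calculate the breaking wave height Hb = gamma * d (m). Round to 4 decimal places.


Hb = gamma * d
Hb = 1.01 * 4.2
Hb = 4.2420 m

4.2420


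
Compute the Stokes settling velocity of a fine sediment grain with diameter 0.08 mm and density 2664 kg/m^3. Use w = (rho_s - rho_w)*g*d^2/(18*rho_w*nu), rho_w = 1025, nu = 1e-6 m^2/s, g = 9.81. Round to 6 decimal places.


w = (rho_s - rho_w) * g * d^2 / (18 * rho_w * nu)
d = 0.08 mm = 0.000080 m
rho_s - rho_w = 2664 - 1025 = 1639
Numerator = 1639 * 9.81 * (0.000080)^2 = 0.000102902976
Denominator = 18 * 1025 * 1e-6 = 0.018450
w = 0.005577 m/s

0.005577


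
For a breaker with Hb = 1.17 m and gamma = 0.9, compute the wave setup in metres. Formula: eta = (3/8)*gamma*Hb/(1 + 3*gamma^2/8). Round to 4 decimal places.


eta = (3/8) * gamma * Hb / (1 + 3*gamma^2/8)
Numerator = (3/8) * 0.9 * 1.17 = 0.394875
Denominator = 1 + 3*0.9^2/8 = 1 + 0.303750 = 1.303750
eta = 0.394875 / 1.303750
eta = 0.3029 m

0.3029


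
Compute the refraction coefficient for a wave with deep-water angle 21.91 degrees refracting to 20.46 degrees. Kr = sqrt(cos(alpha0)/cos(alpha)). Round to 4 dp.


Kr = sqrt(cos(alpha0) / cos(alpha))
cos(21.91) = 0.927771
cos(20.46) = 0.936916
Kr = sqrt(0.927771 / 0.936916)
Kr = sqrt(0.990239)
Kr = 0.9951

0.9951


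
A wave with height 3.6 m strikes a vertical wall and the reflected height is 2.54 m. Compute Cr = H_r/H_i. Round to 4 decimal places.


Cr = H_r / H_i
Cr = 2.54 / 3.6
Cr = 0.7056

0.7056


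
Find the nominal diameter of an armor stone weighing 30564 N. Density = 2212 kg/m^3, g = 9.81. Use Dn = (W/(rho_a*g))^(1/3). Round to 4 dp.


V = W / (rho_a * g)
V = 30564 / (2212 * 9.81)
V = 30564 / 21699.72
V = 1.408497 m^3
Dn = V^(1/3) = 1.408497^(1/3)
Dn = 1.1209 m

1.1209


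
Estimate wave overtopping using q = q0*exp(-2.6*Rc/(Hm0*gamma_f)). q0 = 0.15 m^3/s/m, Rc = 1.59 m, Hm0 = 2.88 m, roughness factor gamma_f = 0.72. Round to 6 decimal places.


q = q0 * exp(-2.6 * Rc / (Hm0 * gamma_f))
Exponent = -2.6 * 1.59 / (2.88 * 0.72)
= -2.6 * 1.59 / 2.0736
= -1.993634
exp(-1.993634) = 0.136200
q = 0.15 * 0.136200
q = 0.020430 m^3/s/m

0.020430


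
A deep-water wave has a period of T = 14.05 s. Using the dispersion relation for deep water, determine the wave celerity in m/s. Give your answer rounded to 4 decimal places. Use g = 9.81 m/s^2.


We use the deep-water celerity formula:
C = g * T / (2 * pi)
C = 9.81 * 14.05 / (2 * 3.14159...)
C = 137.830500 / 6.283185
C = 21.9364 m/s

21.9364


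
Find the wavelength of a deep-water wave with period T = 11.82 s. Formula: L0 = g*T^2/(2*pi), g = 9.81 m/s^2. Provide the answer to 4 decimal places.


L0 = g * T^2 / (2 * pi)
L0 = 9.81 * 11.82^2 / (2 * pi)
L0 = 9.81 * 139.7124 / 6.28319
L0 = 1370.5786 / 6.28319
L0 = 218.1344 m

218.1344


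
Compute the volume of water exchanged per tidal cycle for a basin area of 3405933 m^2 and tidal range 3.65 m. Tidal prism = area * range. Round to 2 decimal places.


Tidal prism = Area * Tidal range
P = 3405933 * 3.65
P = 12431655.45 m^3

12431655.45


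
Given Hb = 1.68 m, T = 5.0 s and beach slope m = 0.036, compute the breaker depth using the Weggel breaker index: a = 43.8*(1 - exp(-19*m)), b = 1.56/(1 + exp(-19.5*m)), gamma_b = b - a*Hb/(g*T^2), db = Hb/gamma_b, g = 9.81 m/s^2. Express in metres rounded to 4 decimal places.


a = 43.8 * (1 - exp(-19 * m))
exp(-19 * 0.036) = exp(-0.6840) = 0.504595
a = 43.8 * (1 - 0.504595) = 21.698758
b = 1.56 / (1 + exp(-19.5 * m))
exp(-19.5 * 0.036) = exp(-0.7020) = 0.495593
b = 1.56 / (1 + 0.495593) = 1.043064
Hb / (g * T^2) = 1.68 / (9.81 * 5.0^2) = 1.68 / 245.2500 = 0.00685015
gamma_b = b - a * Hb/(g*T^2) = 1.043064 - 21.698758 * 0.00685015 = 0.894425
db = Hb / gamma_b = 1.68 / 0.894425
db = 1.8783 m

1.8783


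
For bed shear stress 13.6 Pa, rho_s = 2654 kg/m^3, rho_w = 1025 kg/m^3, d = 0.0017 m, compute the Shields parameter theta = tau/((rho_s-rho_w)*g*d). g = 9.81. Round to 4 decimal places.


theta = tau / ((rho_s - rho_w) * g * d)
rho_s - rho_w = 2654 - 1025 = 1629
Denominator = 1629 * 9.81 * 0.0017 = 27.166833
theta = 13.6 / 27.166833
theta = 0.5006

0.5006


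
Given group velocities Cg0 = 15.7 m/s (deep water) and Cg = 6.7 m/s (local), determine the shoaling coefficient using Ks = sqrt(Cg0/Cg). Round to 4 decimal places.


Ks = sqrt(Cg0 / Cg)
Ks = sqrt(15.7 / 6.7)
Ks = sqrt(2.3433)
Ks = 1.5308

1.5308


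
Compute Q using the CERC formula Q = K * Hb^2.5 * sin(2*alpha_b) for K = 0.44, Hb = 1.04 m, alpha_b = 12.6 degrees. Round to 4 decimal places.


Q = K * Hb^2.5 * sin(2 * alpha_b)
Hb^2.5 = 1.04^2.5 = 1.103020
sin(2 * 12.6) = sin(25.2) = 0.425779
Q = 0.44 * 1.103020 * 0.425779
Q = 0.2066 m^3/s

0.2066


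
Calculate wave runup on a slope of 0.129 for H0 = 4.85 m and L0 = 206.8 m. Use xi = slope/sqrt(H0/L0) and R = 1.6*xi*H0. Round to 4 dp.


xi = slope / sqrt(H0/L0)
H0/L0 = 4.85/206.8 = 0.023453
sqrt(0.023453) = 0.153142
xi = 0.129 / 0.153142 = 0.842353
R = 1.6 * xi * H0 = 1.6 * 0.842353 * 4.85
R = 6.5367 m

6.5367


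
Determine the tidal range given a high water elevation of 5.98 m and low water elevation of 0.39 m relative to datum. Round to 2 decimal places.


Tidal range = High water - Low water
Tidal range = 5.98 - (0.39)
Tidal range = 5.59 m

5.59


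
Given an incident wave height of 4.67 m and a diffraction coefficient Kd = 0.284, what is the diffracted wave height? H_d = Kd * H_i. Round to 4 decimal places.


H_d = Kd * H_i
H_d = 0.284 * 4.67
H_d = 1.3263 m

1.3263


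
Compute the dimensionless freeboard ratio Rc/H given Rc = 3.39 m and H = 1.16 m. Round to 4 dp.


Relative freeboard = Rc / H
= 3.39 / 1.16
= 2.9224

2.9224


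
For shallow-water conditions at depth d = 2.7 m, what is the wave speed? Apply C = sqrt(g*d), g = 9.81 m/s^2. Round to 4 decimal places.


Using the shallow-water approximation:
C = sqrt(g * d) = sqrt(9.81 * 2.7)
C = sqrt(26.4870)
C = 5.1466 m/s

5.1466


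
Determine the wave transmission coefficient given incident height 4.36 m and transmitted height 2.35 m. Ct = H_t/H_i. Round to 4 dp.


Ct = H_t / H_i
Ct = 2.35 / 4.36
Ct = 0.5390

0.5390


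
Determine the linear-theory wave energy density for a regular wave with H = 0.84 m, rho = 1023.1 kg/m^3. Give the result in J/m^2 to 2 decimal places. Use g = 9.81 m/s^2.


E = (1/8) * rho * g * H^2
E = (1/8) * 1023.1 * 9.81 * 0.84^2
E = 0.125 * 1023.1 * 9.81 * 0.7056
E = 885.23 J/m^2

885.23


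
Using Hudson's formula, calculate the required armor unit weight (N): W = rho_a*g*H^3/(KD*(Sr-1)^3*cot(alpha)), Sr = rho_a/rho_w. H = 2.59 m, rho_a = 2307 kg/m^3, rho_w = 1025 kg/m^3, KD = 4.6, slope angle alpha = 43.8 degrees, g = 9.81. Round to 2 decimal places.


Sr = rho_a / rho_w = 2307 / 1025 = 2.250732
(Sr - 1) = 1.250732
(Sr - 1)^3 = 1.956557
cot(43.8) = 1 / tan(43.8) = 1 / 0.958966 = 1.042790
Numerator = 2307 * 9.81 * 2.59^3 = 393202.1593
Denominator = 4.6 * 1.956557 * 1.042790 = 9.385282
W = 393202.1593 / 9.385282
W = 41895.62 N

41895.62


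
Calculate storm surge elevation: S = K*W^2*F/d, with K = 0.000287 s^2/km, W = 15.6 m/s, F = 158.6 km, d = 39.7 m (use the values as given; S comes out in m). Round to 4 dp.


S = K * W^2 * F / d
W^2 = 15.6^2 = 243.36
S = 0.000287 * 243.36 * 158.6 / 39.7
Numerator = 0.000287 * 243.36 * 158.6 = 11.077309
S = 11.077309 / 39.7 = 0.2790 m

0.2790


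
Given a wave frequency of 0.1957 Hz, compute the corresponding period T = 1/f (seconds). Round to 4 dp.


T = 1 / f
T = 1 / 0.1957
T = 5.1099 s

5.1099


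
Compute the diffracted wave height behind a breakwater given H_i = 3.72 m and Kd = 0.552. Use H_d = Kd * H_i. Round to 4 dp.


H_d = Kd * H_i
H_d = 0.552 * 3.72
H_d = 2.0534 m

2.0534


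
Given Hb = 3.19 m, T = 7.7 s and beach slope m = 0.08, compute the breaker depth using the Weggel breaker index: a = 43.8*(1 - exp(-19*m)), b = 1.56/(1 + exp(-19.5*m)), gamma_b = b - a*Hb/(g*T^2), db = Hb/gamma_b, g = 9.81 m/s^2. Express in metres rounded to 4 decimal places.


a = 43.8 * (1 - exp(-19 * m))
exp(-19 * 0.08) = exp(-1.5200) = 0.218712
a = 43.8 * (1 - 0.218712) = 34.220419
b = 1.56 / (1 + exp(-19.5 * m))
exp(-19.5 * 0.08) = exp(-1.5600) = 0.210136
b = 1.56 / (1 + 0.210136) = 1.289111
Hb / (g * T^2) = 3.19 / (9.81 * 7.7^2) = 3.19 / 581.6349 = 0.00548454
gamma_b = b - a * Hb/(g*T^2) = 1.289111 - 34.220419 * 0.00548454 = 1.101428
db = Hb / gamma_b = 3.19 / 1.101428
db = 2.8962 m

2.8962


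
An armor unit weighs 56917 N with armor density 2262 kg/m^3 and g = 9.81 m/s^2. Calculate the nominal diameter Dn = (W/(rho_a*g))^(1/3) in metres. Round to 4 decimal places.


V = W / (rho_a * g)
V = 56917 / (2262 * 9.81)
V = 56917 / 22190.22
V = 2.564959 m^3
Dn = V^(1/3) = 2.564959^(1/3)
Dn = 1.3689 m

1.3689


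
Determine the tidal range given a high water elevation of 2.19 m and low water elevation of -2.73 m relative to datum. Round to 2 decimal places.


Tidal range = High water - Low water
Tidal range = 2.19 - (-2.73)
Tidal range = 4.92 m

4.92


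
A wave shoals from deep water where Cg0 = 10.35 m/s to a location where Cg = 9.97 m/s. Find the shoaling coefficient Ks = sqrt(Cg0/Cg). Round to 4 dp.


Ks = sqrt(Cg0 / Cg)
Ks = sqrt(10.35 / 9.97)
Ks = sqrt(1.0381)
Ks = 1.0189

1.0189


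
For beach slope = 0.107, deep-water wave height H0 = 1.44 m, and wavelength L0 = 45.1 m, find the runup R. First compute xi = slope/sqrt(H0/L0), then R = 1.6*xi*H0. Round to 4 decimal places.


xi = slope / sqrt(H0/L0)
H0/L0 = 1.44/45.1 = 0.031929
sqrt(0.031929) = 0.178687
xi = 0.107 / 0.178687 = 0.598812
R = 1.6 * xi * H0 = 1.6 * 0.598812 * 1.44
R = 1.3797 m

1.3797


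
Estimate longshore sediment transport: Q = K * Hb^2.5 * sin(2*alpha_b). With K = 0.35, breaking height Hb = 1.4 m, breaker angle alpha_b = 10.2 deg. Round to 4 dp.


Q = K * Hb^2.5 * sin(2 * alpha_b)
Hb^2.5 = 1.4^2.5 = 2.319103
sin(2 * 10.2) = sin(20.4) = 0.348572
Q = 0.35 * 2.319103 * 0.348572
Q = 0.2829 m^3/s

0.2829


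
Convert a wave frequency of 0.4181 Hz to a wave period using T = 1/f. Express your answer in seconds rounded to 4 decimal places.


T = 1 / f
T = 1 / 0.4181
T = 2.3918 s

2.3918


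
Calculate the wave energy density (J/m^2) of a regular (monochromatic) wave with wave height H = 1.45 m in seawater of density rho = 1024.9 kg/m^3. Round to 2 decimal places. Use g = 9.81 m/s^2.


E = (1/8) * rho * g * H^2
E = (1/8) * 1024.9 * 9.81 * 1.45^2
E = 0.125 * 1024.9 * 9.81 * 2.1025
E = 2642.39 J/m^2

2642.39


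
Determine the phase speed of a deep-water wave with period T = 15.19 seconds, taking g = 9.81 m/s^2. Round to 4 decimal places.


We use the deep-water celerity formula:
C = g * T / (2 * pi)
C = 9.81 * 15.19 / (2 * 3.14159...)
C = 149.013900 / 6.283185
C = 23.7163 m/s

23.7163


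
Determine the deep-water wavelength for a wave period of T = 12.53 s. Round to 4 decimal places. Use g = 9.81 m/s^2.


L0 = g * T^2 / (2 * pi)
L0 = 9.81 * 12.53^2 / (2 * pi)
L0 = 9.81 * 157.0009 / 6.28319
L0 = 1540.1788 / 6.28319
L0 = 245.1271 m

245.1271


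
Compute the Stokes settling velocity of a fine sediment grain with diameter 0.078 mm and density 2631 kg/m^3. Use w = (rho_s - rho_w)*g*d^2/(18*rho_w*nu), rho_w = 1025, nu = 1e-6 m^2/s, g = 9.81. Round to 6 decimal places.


w = (rho_s - rho_w) * g * d^2 / (18 * rho_w * nu)
d = 0.078 mm = 0.000078 m
rho_s - rho_w = 2631 - 1025 = 1606
Numerator = 1606 * 9.81 * (0.000078)^2 = 0.000095852568
Denominator = 18 * 1025 * 1e-6 = 0.018450
w = 0.005195 m/s

0.005195


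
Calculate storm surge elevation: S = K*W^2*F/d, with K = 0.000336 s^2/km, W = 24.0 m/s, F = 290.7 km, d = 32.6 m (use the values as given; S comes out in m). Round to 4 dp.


S = K * W^2 * F / d
W^2 = 24.0^2 = 576.00
S = 0.000336 * 576.00 * 290.7 / 32.6
Numerator = 0.000336 * 576.00 * 290.7 = 56.260915
S = 56.260915 / 32.6 = 1.7258 m

1.7258


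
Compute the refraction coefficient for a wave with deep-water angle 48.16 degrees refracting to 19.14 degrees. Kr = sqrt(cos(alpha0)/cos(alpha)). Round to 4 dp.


Kr = sqrt(cos(alpha0) / cos(alpha))
cos(48.16) = 0.667053
cos(19.14) = 0.944720
Kr = sqrt(0.667053 / 0.944720)
Kr = sqrt(0.706085)
Kr = 0.8403

0.8403


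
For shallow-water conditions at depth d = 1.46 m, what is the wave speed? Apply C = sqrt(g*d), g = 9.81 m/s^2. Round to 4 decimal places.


Using the shallow-water approximation:
C = sqrt(g * d) = sqrt(9.81 * 1.46)
C = sqrt(14.3226)
C = 3.7845 m/s

3.7845


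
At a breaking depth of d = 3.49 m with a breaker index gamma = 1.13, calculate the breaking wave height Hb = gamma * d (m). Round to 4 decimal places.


Hb = gamma * d
Hb = 1.13 * 3.49
Hb = 3.9437 m

3.9437


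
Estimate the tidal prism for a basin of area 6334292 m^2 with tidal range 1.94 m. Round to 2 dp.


Tidal prism = Area * Tidal range
P = 6334292 * 1.94
P = 12288526.48 m^3

12288526.48


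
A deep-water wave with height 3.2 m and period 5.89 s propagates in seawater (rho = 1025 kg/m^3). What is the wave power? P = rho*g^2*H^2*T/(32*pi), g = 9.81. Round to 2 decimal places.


P = rho * g^2 * H^2 * T / (32 * pi)
P = 1025 * 9.81^2 * 3.2^2 * 5.89 / (32 * pi)
P = 1025 * 96.2361 * 10.2400 * 5.89 / 100.53096
P = 59180.32 W/m

59180.32


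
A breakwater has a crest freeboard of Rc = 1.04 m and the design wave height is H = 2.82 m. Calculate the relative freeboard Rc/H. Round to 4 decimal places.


Relative freeboard = Rc / H
= 1.04 / 2.82
= 0.3688

0.3688


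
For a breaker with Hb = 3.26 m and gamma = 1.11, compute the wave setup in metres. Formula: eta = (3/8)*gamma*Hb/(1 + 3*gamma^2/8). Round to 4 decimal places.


eta = (3/8) * gamma * Hb / (1 + 3*gamma^2/8)
Numerator = (3/8) * 1.11 * 3.26 = 1.356975
Denominator = 1 + 3*1.11^2/8 = 1 + 0.462038 = 1.462038
eta = 1.356975 / 1.462038
eta = 0.9281 m

0.9281


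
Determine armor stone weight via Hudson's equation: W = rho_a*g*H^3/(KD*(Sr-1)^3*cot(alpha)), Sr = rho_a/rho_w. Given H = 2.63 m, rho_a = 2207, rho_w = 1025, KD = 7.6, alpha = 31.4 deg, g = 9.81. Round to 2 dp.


Sr = rho_a / rho_w = 2207 / 1025 = 2.153171
(Sr - 1) = 1.153171
(Sr - 1)^3 = 1.533490
cot(31.4) = 1 / tan(31.4) = 1 / 0.610403 = 1.638263
Numerator = 2207 * 9.81 * 2.63^3 = 393857.0158
Denominator = 7.6 * 1.533490 * 1.638263 = 19.093170
W = 393857.0158 / 19.093170
W = 20628.16 N

20628.16


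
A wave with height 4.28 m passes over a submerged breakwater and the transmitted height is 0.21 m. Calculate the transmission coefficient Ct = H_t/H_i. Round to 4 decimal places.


Ct = H_t / H_i
Ct = 0.21 / 4.28
Ct = 0.0491

0.0491


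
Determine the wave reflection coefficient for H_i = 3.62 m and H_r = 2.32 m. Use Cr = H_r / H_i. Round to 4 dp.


Cr = H_r / H_i
Cr = 2.32 / 3.62
Cr = 0.6409

0.6409


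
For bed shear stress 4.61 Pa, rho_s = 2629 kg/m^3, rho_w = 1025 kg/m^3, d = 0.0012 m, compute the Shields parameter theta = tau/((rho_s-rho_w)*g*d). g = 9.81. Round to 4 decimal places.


theta = tau / ((rho_s - rho_w) * g * d)
rho_s - rho_w = 2629 - 1025 = 1604
Denominator = 1604 * 9.81 * 0.0012 = 18.882288
theta = 4.61 / 18.882288
theta = 0.2441

0.2441


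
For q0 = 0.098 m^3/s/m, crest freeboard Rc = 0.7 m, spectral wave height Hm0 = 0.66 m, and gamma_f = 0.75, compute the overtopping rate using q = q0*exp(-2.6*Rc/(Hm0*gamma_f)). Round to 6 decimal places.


q = q0 * exp(-2.6 * Rc / (Hm0 * gamma_f))
Exponent = -2.6 * 0.7 / (0.66 * 0.75)
= -2.6 * 0.7 / 0.4950
= -3.676768
exp(-3.676768) = 0.025305
q = 0.098 * 0.025305
q = 0.002480 m^3/s/m

0.002480


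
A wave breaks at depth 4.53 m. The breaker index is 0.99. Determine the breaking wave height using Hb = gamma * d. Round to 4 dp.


Hb = gamma * d
Hb = 0.99 * 4.53
Hb = 4.4847 m

4.4847


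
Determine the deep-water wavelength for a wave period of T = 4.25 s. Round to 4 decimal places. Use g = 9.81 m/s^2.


L0 = g * T^2 / (2 * pi)
L0 = 9.81 * 4.25^2 / (2 * pi)
L0 = 9.81 * 18.0625 / 6.28319
L0 = 177.1931 / 6.28319
L0 = 28.2012 m

28.2012


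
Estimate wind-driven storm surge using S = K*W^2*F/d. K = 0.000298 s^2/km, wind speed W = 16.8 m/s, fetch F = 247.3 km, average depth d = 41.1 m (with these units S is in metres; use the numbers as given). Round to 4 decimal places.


S = K * W^2 * F / d
W^2 = 16.8^2 = 282.24
S = 0.000298 * 282.24 * 247.3 / 41.1
Numerator = 0.000298 * 282.24 * 247.3 = 20.799790
S = 20.799790 / 41.1 = 0.5061 m

0.5061


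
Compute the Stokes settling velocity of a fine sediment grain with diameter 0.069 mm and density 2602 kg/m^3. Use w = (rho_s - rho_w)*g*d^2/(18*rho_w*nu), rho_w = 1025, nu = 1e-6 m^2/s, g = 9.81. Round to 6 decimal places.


w = (rho_s - rho_w) * g * d^2 / (18 * rho_w * nu)
d = 0.069 mm = 0.000069 m
rho_s - rho_w = 2602 - 1025 = 1577
Numerator = 1577 * 9.81 * (0.000069)^2 = 0.000073654432
Denominator = 18 * 1025 * 1e-6 = 0.018450
w = 0.003992 m/s

0.003992


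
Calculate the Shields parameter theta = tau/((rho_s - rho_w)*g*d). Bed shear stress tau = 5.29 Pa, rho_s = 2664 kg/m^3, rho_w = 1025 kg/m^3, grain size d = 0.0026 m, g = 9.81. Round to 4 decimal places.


theta = tau / ((rho_s - rho_w) * g * d)
rho_s - rho_w = 2664 - 1025 = 1639
Denominator = 1639 * 9.81 * 0.0026 = 41.804334
theta = 5.29 / 41.804334
theta = 0.1265

0.1265


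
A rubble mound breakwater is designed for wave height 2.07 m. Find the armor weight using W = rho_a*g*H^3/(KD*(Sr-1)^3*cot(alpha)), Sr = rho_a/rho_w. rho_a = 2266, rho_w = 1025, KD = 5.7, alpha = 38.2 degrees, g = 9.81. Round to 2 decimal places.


Sr = rho_a / rho_w = 2266 / 1025 = 2.210732
(Sr - 1) = 1.210732
(Sr - 1)^3 = 1.774777
cot(38.2) = 1 / tan(38.2) = 1 / 0.786922 = 1.270773
Numerator = 2266 * 9.81 * 2.07^3 = 197169.5972
Denominator = 5.7 * 1.774777 * 1.270773 = 12.855433
W = 197169.5972 / 12.855433
W = 15337.45 N

15337.45


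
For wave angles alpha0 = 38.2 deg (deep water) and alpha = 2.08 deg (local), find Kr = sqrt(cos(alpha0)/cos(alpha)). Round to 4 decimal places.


Kr = sqrt(cos(alpha0) / cos(alpha))
cos(38.2) = 0.785857
cos(2.08) = 0.999341
Kr = sqrt(0.785857 / 0.999341)
Kr = sqrt(0.786375)
Kr = 0.8868

0.8868


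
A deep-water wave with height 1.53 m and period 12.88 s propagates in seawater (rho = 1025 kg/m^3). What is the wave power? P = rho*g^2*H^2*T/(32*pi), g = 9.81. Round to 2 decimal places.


P = rho * g^2 * H^2 * T / (32 * pi)
P = 1025 * 9.81^2 * 1.53^2 * 12.88 / (32 * pi)
P = 1025 * 96.2361 * 2.3409 * 12.88 / 100.53096
P = 29584.26 W/m

29584.26


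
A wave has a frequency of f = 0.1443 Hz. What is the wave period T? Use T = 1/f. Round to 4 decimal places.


T = 1 / f
T = 1 / 0.1443
T = 6.9300 s

6.9300


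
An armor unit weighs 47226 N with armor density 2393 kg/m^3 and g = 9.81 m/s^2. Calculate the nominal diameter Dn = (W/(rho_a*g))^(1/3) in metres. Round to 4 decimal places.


V = W / (rho_a * g)
V = 47226 / (2393 * 9.81)
V = 47226 / 23475.33
V = 2.011729 m^3
Dn = V^(1/3) = 2.011729^(1/3)
Dn = 1.2624 m

1.2624


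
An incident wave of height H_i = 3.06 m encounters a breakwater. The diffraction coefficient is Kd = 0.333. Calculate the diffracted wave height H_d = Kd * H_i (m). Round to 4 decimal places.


H_d = Kd * H_i
H_d = 0.333 * 3.06
H_d = 1.0190 m

1.0190


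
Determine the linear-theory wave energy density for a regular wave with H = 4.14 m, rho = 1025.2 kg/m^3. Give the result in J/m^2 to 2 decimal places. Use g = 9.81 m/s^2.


E = (1/8) * rho * g * H^2
E = (1/8) * 1025.2 * 9.81 * 4.14^2
E = 0.125 * 1025.2 * 9.81 * 17.1396
E = 21547.07 J/m^2

21547.07


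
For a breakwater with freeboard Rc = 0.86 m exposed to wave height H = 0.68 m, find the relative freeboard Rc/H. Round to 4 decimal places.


Relative freeboard = Rc / H
= 0.86 / 0.68
= 1.2647

1.2647


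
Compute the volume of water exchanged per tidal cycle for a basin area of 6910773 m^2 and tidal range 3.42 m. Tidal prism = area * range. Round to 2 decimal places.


Tidal prism = Area * Tidal range
P = 6910773 * 3.42
P = 23634843.66 m^3

23634843.66


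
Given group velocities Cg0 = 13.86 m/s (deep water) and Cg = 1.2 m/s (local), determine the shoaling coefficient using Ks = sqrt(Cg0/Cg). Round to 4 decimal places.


Ks = sqrt(Cg0 / Cg)
Ks = sqrt(13.86 / 1.2)
Ks = sqrt(11.5500)
Ks = 3.3985

3.3985


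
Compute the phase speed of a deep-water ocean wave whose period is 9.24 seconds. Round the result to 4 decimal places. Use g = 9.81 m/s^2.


We use the deep-water celerity formula:
C = g * T / (2 * pi)
C = 9.81 * 9.24 / (2 * 3.14159...)
C = 90.644400 / 6.283185
C = 14.4265 m/s

14.4265


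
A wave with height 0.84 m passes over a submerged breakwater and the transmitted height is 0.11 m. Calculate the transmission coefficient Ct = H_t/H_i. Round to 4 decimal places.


Ct = H_t / H_i
Ct = 0.11 / 0.84
Ct = 0.1310

0.1310


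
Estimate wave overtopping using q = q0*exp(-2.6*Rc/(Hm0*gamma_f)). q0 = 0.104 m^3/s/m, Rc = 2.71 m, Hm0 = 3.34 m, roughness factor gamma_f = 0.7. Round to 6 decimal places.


q = q0 * exp(-2.6 * Rc / (Hm0 * gamma_f))
Exponent = -2.6 * 2.71 / (3.34 * 0.7)
= -2.6 * 2.71 / 2.3380
= -3.013687
exp(-3.013687) = 0.049110
q = 0.104 * 0.049110
q = 0.005107 m^3/s/m

0.005107


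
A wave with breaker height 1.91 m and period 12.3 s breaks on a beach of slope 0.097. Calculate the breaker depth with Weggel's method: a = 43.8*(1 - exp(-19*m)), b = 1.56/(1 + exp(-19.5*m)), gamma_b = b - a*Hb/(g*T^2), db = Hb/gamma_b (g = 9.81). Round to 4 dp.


a = 43.8 * (1 - exp(-19 * m))
exp(-19 * 0.097) = exp(-1.8430) = 0.158342
a = 43.8 * (1 - 0.158342) = 36.864634
b = 1.56 / (1 + exp(-19.5 * m))
exp(-19.5 * 0.097) = exp(-1.8915) = 0.150845
b = 1.56 / (1 + 0.150845) = 1.355525
Hb / (g * T^2) = 1.91 / (9.81 * 12.3^2) = 1.91 / 1484.1549 = 0.00128693
gamma_b = b - a * Hb/(g*T^2) = 1.355525 - 36.864634 * 0.00128693 = 1.308083
db = Hb / gamma_b = 1.91 / 1.308083
db = 1.4602 m

1.4602


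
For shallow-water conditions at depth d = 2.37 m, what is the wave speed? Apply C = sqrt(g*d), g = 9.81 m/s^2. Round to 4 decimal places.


Using the shallow-water approximation:
C = sqrt(g * d) = sqrt(9.81 * 2.37)
C = sqrt(23.2497)
C = 4.8218 m/s

4.8218


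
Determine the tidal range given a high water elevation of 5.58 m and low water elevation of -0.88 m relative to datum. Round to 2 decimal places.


Tidal range = High water - Low water
Tidal range = 5.58 - (-0.88)
Tidal range = 6.46 m

6.46


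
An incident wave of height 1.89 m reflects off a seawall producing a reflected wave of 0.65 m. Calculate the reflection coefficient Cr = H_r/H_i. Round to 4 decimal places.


Cr = H_r / H_i
Cr = 0.65 / 1.89
Cr = 0.3439

0.3439


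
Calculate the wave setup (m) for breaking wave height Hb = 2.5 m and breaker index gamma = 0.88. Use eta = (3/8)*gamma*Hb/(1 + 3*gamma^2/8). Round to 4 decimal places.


eta = (3/8) * gamma * Hb / (1 + 3*gamma^2/8)
Numerator = (3/8) * 0.88 * 2.5 = 0.825000
Denominator = 1 + 3*0.88^2/8 = 1 + 0.290400 = 1.290400
eta = 0.825000 / 1.290400
eta = 0.6393 m

0.6393


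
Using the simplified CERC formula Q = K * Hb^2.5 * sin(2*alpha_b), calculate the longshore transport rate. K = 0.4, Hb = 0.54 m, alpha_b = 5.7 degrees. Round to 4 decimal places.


Q = K * Hb^2.5 * sin(2 * alpha_b)
Hb^2.5 = 0.54^2.5 = 0.214281
sin(2 * 5.7) = sin(11.4) = 0.197657
Q = 0.4 * 0.214281 * 0.197657
Q = 0.0169 m^3/s

0.0169
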